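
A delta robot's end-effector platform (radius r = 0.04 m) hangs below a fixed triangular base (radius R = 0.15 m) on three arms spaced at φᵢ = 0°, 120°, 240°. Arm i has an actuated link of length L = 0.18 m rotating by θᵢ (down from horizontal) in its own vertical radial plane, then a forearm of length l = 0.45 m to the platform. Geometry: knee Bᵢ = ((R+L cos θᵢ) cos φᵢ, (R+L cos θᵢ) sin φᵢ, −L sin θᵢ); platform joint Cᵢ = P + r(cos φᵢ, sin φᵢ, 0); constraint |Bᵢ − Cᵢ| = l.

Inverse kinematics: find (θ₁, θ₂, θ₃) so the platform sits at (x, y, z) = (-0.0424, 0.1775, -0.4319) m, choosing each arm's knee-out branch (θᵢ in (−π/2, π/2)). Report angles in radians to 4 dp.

rotate P by −φ1: (-0.0424, 0.1775, -0.4319)
  A=0.1524, B=-0.4319, C=(l²−L²−A²−y'²−z²)/(2L)=-0.1977
  √(A²+B²)=0.4580;  θ1 = -1.2316+2.0171 ≈ 0.7855
rotate P by −φ2: (0.1749, -0.0520, -0.4319)
  e−x'=-0.0649;  (l²−L²−(e−x')²−y'²−z²)/2L = -0.0649
  γ=atan2(-0.4319,-0.0649)=-1.7200;  ψ=arccos(-0.1486)=1.7199;  θ2=γ+ψ≈-0.0001
φ3=240.0° → target in arm frame (-0.1325, -0.1255)
  A=0.2425, B=-0.4319, C=(l²−L²−A²−y'²−z²)/(2L)=-0.2528
  θ3 = atan2(B,A) + arccos(C/0.4953) = 1.0472

θ₁ = 0.7855, θ₂ = -0.0001, θ₃ = 1.0472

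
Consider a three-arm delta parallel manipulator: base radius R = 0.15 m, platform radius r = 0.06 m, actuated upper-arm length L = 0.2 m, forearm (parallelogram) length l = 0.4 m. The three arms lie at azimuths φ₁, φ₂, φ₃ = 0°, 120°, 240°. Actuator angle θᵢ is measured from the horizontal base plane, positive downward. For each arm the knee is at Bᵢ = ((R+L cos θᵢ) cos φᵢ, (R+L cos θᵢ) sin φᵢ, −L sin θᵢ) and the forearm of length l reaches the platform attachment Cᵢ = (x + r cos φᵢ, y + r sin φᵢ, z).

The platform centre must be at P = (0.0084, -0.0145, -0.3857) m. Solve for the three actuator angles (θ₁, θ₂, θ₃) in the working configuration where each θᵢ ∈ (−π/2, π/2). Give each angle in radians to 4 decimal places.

θ₁ = 0.4364, θ₂ = 0.5236, θ₃ = 0.4366

arm 1 (φ=0.0°): x'=0.0084, y'=-0.0145
  e−x'=0.0816;  (l²−L²−(e−x')²−y'²−z²)/2L = -0.0891
  γ=atan2(-0.3857,0.0816)=-1.3623;  ψ=arccos(-0.2260)=1.7987;  θ1=γ+ψ≈0.4364
rotate P by −φ2: (-0.0168, 0.0000, -0.3857)
  A=0.1068, B=-0.3857, C=(l²−L²−A²−y'²−z²)/(2L)=-0.1004
  √(A²+B²)=0.4002;  θ2 = -1.3008+1.8244 ≈ 0.5236
arm 3 (φ=240.0°): x'=0.0084, y'=0.0145
  e−x'=0.0816;  (l²−L²−(e−x')²−y'²−z²)/2L = -0.0891
  θ3 = atan2(B,A) + arccos(C/0.3942) = 0.4366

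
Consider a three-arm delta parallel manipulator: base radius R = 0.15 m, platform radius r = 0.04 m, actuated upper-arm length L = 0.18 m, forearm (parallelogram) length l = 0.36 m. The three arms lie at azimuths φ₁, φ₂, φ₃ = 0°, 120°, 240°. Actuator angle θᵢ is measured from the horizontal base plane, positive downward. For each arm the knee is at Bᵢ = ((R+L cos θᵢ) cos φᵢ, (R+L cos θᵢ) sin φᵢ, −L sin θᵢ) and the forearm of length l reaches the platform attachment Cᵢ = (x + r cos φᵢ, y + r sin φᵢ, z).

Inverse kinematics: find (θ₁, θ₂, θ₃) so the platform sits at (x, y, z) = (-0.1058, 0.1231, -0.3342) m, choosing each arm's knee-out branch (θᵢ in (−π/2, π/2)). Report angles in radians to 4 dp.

θ₁ = 1.1345, θ₂ = 0.0002, θ₃ = 0.9600

rotate P by −φ1: (-0.1058, 0.1231, -0.3342)
  A cos θ + B sin θ = C:  0.2158·cos θ + -0.3342·sin θ = -0.2117
  θ1 = atan2(B,A) + arccos(C/0.3978) = 1.1345
rotate P by −φ2: (0.1595, 0.0301, -0.3342)
  A=-0.0495, B=-0.3342, C=(l²−L²−A²−y'²−z²)/(2L)=-0.0496
  θ2 = atan2(B,A) + arccos(C/0.3378) = 0.0002
arm 3 (φ=240.0°): x'=-0.0537, y'=-0.1532
  A cos θ + B sin θ = C:  0.1637·cos θ + -0.3342·sin θ = -0.1799
  θ3 = atan2(B,A) + arccos(C/0.3721) = 0.9600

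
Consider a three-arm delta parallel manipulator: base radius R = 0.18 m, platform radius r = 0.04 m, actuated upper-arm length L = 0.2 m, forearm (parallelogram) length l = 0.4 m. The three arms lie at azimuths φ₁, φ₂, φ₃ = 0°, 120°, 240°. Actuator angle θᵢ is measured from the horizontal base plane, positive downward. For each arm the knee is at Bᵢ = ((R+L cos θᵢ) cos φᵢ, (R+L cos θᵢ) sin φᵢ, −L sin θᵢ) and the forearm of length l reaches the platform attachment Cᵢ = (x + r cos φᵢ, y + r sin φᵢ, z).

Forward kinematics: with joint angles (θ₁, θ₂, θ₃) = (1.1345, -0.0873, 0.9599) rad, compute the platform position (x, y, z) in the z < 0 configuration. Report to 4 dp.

O1 = (0.2245·cos0.0°, 0.2245·sin0.0°, -0.1813) = (0.2245, 0.0000, -0.1813)
O2 = (0.3392·cos120.0°, 0.3392·sin120.0°, 0.0174) = (-0.1696, 0.2938, 0.0174)
arm 3 at φ=240.0°: (R−r)+L cos θ3 = 0.2547;  O3 = (-0.1274, -0.2206, -0.1638)
|O₂|²−|O₁|² = 0.0321;  |O₃|²−|O₁|² = 0.0085
[-0.7883 0.5876 0.3974]·P = 0.0321;  [-0.7038 -0.4412 0.0349]·P = 0.0085
Cramer: x(z) = -0.0251+0.2572z;  y(z) = 0.0209-0.3313z
sphere 1 gives Az²+Bz+C=0 with A=1.1759, B=0.2202, C=-0.0644;  B²−4AC=0.3513;  roots -0.3457, 0.1584;  negative root z = -0.3457
x = -0.1141, y = 0.1354

(-0.1141, 0.1354, -0.3457)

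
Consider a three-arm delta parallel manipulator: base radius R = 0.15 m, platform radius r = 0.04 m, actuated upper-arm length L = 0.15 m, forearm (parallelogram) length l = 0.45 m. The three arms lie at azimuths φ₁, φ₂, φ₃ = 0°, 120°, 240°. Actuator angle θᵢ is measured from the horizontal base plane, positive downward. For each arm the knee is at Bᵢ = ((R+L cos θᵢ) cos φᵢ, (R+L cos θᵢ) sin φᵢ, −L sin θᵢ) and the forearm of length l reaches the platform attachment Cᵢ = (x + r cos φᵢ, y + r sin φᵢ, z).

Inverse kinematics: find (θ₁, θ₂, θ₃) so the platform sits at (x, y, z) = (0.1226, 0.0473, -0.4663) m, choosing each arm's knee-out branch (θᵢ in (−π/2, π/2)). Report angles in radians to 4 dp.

arm 1 (φ=0.0°): x'=0.1226, y'=0.0473
  A cos θ + B sin θ = C:  -0.0126·cos θ + -0.4663·sin θ = -0.1328
  γ=atan2(-0.4663,-0.0126)=-1.5978;  ψ=arccos(-0.2846)=1.8594;  θ1=γ+ψ≈0.2616
rotate P by −φ2: (-0.0203, -0.1298, -0.4663)
  A cos θ + B sin θ = C:  0.1303·cos θ + -0.4663·sin θ = -0.2376
  θ2 = atan2(B,A) + arccos(C/0.4842) = 0.7855
rotate P by −φ3: (-0.1023, 0.0825, -0.4663)
  e−x'=0.2123;  (l²−L²−(e−x')²−y'²−z²)/2L = -0.2977
  √(A²+B²)=0.5123;  θ3 = -1.1436+2.1908 ≈ 1.0471

θ₁ = 0.2616, θ₂ = 0.7855, θ₃ = 1.0471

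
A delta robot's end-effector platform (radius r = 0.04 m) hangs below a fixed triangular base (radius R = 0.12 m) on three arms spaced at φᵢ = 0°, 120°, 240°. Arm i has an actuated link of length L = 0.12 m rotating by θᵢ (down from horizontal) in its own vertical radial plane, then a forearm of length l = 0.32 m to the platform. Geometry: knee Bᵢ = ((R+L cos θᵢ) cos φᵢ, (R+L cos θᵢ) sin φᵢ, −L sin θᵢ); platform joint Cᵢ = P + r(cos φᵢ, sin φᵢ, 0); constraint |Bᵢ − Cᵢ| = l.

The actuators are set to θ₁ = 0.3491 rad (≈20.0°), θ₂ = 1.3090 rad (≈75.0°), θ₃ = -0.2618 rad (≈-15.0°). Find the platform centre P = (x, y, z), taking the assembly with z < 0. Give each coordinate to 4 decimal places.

arm 1 at φ=0.0°: e+L cos θ1 = 0.1928;  O1 = (0.1928, 0.0000, -0.0410)
arm 2 at φ=120.0°: e+L cos θ2 = 0.1111;  O2 = (-0.0555, 0.0962, -0.1159)
φ3=240.0°: virtual centre (-0.0980, -0.1697, 0.0311), radius l
eliminate P² terms by subtracting sphere 1 from 2 and 3
linear system: -0.4966x+0.1924y = -0.0131−-0.1497z; -0.5814x+-0.3393y = 0.0005−0.1442z
det = 0.2803;  x = 0.0155+-0.0823z,  y = -0.0280+0.5660z
into |P−O₁|² = l²: 1.3271z² + 0.0796z + -0.0685 = 0;  Δ = 0.3700;  z = -0.2591 or 0.1992 → z<0 root = -0.2591
x = 0.0368, y = -0.1747

(0.0368, -0.1747, -0.2591)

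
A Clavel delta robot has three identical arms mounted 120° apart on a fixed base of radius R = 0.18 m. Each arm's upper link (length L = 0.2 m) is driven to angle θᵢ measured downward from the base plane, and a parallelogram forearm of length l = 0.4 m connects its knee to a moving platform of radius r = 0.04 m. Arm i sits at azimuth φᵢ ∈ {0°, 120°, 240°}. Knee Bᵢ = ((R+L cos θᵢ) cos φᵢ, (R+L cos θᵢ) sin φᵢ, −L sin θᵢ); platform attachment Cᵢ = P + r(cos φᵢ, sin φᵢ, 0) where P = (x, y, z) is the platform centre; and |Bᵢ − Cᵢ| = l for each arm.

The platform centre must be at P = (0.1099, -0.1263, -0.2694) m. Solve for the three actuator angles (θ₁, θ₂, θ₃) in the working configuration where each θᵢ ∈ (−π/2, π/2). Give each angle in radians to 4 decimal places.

θ₁ = -0.1745, θ₂ = 1.1345, θ₃ = 0.1742

φ1=0.0° → target in arm frame (0.1099, -0.1263)
  e−x'=0.0301;  (l²−L²−(e−x')²−y'²−z²)/2L = 0.0764
  θ1 = atan2(B,A) + arccos(C/0.2711) = -0.1745
φ2=120.0° → target in arm frame (-0.1643, -0.0320)
  A=0.3043, B=-0.2694, C=(l²−L²−A²−y'²−z²)/(2L)=-0.1155
  √(A²+B²)=0.4064;  θ2 = -0.7246+1.8591 ≈ 1.1345
φ3=240.0° → target in arm frame (0.0544, 0.1583)
  A cos θ + B sin θ = C:  0.0856·cos θ + -0.2694·sin θ = 0.0376
  γ=atan2(-0.2694,0.0856)=-1.2632;  ψ=arccos(0.1330)=1.4374;  θ3=γ+ψ≈0.1742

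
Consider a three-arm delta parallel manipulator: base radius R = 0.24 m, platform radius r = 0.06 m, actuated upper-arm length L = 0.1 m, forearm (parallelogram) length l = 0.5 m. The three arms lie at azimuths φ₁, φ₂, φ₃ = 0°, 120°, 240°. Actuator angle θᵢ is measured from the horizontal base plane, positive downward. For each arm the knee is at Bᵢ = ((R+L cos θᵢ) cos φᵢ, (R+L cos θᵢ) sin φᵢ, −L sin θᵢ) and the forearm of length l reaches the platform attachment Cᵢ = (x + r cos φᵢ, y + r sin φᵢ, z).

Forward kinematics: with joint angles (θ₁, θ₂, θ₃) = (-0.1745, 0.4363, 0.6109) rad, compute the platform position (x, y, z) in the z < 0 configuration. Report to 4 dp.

(0.0773, 0.0185, -0.4400)

arm 1 at φ=0.0°: ρ1 = 0.2785;  S1 = (0.2785, 0.0000, 0.0174)
φ2=120.0°: virtual centre (-0.1353, 0.2344, -0.0423), radius l
S3 = (0.2619·cos240.0°, 0.2619·sin240.0°, -0.0574) = (-0.1310, -0.2268, -0.0574)
subtract pairs → two planes through P
[-0.8276 0.4687 -0.1192]·P = -0.0028;  [-0.8189 -0.4536 -0.1494]·P = -0.0060
Cramer: x(z) = 0.0054-0.1635z;  y(z) = 0.0035-0.0343z
sphere 1 gives Az²+Bz+C=0 with A=1.0279, B=0.0543, C=-0.1751;  B²−4AC=0.7229;  roots -0.4400, 0.3871;  negative root z = -0.4400
x = 0.0773, y = 0.0185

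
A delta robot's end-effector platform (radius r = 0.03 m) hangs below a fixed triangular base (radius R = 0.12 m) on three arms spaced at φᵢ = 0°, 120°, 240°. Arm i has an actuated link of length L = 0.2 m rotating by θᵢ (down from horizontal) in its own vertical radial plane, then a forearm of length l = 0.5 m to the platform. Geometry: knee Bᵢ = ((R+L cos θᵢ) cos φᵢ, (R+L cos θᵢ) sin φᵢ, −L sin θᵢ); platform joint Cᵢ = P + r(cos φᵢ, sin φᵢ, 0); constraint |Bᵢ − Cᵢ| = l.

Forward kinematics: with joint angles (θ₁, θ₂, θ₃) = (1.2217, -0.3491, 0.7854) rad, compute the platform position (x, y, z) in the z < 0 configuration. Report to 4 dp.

(-0.2388, 0.1965, -0.4195)

O1 = (0.1584·cos0.0°, 0.1584·sin0.0°, -0.1879) = (0.1584, 0.0000, -0.1879)
φ2=120.0°: virtual centre (-0.1390, 0.2407, 0.0684), radius l
arm 3 at φ=240.0°: (R−r)+L cos θ3 = 0.2314;  O3 = (-0.1157, -0.2004, -0.1414)
subtract pairs → two planes through P
linear system: -0.5948x+0.4814y = 0.0215−0.5127z; -0.5482x+-0.4008y = 0.0131−0.0930z
det = 0.5023;  x = -0.0298+0.4983z,  y = 0.0079+-0.4494z
sphere 1 gives Az²+Bz+C=0 with A=1.4502, B=0.1812, C=-0.1792;  B²−4AC=1.0724;  roots -0.4195, 0.2946;  negative root z = -0.4195
x = -0.2388, y = 0.1965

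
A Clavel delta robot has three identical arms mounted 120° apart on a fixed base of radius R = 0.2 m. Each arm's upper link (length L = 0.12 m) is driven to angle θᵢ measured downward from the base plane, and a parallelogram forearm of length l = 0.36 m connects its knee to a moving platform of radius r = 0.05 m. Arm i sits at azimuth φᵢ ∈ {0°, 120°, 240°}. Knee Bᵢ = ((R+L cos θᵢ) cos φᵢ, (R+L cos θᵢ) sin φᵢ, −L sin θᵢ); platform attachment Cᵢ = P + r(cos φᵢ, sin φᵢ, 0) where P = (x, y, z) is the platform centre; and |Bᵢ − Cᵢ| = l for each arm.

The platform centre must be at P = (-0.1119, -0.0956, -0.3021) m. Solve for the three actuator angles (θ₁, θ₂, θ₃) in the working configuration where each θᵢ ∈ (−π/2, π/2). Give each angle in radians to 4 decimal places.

θ₁ = 1.3094, θ₂ = 0.8729, θ₃ = -0.2621

rotate P by −φ1: (-0.1119, -0.0956, -0.3021)
  e−x'=0.2619;  (l²−L²−(e−x')²−y'²−z²)/2L = -0.2241
  γ=atan2(-0.3021,0.2619)=-0.8566;  ψ=arccos(-0.5606)=2.1659;  θ1=γ+ψ≈1.3094
arm 2 (φ=120.0°): x'=-0.0268, y'=0.1447
  e−x'=0.1768;  (l²−L²−(e−x')²−y'²−z²)/2L = -0.1178
  √(A²+B²)=0.3501;  θ2 = -1.0412+1.9141 ≈ 0.8729
arm 3 (φ=240.0°): x'=0.1387, y'=-0.0491
  A=0.0113, B=-0.3021, C=(l²−L²−A²−y'²−z²)/(2L)=0.0892
  γ=atan2(-0.3021,0.0113)=-1.5335;  ψ=arccos(0.2949)=1.2714;  θ3=γ+ψ≈-0.2621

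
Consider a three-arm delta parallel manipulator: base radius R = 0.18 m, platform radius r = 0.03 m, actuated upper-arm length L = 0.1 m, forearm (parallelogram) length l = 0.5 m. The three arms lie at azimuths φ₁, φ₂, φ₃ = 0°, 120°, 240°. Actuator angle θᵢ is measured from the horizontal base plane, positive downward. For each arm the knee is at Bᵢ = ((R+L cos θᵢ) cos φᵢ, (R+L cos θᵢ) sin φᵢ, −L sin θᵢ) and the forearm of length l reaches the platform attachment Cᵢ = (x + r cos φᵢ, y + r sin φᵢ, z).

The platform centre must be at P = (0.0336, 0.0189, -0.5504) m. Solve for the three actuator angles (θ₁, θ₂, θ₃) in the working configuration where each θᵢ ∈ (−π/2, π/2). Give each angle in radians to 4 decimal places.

φ1=0.0° → target in arm frame (0.0336, 0.0189)
  A=0.1164, B=-0.5504, C=(l²−L²−A²−y'²−z²)/(2L)=-0.3842
  γ=atan2(-0.5504,0.1164)=-1.3624;  ψ=arccos(-0.6830)=2.3226;  θ1=γ+ψ≈0.9603
φ2=120.0° → target in arm frame (-0.0004, -0.0385)
  A=0.1504, B=-0.5504, C=(l²−L²−A²−y'²−z²)/(2L)=-0.4353
  γ=atan2(-0.5504,0.1504)=-1.3040;  ψ=arccos(-0.7629)=2.4385;  θ2=γ+ψ≈1.1345
rotate P by −φ3: (-0.0332, 0.0196, -0.5504)
  e−x'=0.1832;  (l²−L²−(e−x')²−y'²−z²)/2L = -0.4844
  √(A²+B²)=0.5801;  θ3 = -1.2495+2.5590 ≈ 1.3095

θ₁ = 0.9603, θ₂ = 1.1345, θ₃ = 1.3095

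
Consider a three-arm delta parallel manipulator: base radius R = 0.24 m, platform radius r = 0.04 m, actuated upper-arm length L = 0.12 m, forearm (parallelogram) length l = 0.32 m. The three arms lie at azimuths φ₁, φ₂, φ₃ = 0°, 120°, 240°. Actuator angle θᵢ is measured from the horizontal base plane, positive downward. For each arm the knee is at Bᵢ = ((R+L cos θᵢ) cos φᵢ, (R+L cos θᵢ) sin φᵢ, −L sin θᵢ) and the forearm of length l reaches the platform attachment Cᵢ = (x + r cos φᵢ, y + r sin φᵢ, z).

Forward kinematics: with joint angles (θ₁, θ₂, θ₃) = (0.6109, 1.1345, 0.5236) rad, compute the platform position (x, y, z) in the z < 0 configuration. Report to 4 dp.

(0.0198, -0.0456, -0.2198)

arm 1 at φ=0.0°: (R−r)+L cos θ1 = 0.2983;  S1 = (0.2983, 0.0000, -0.0688)
arm 2 at φ=120.0°: (R−r)+L cos θ2 = 0.2507;  S2 = (-0.1254, 0.2171, -0.1088)
S3 = (0.3039·cos240.0°, 0.3039·sin240.0°, -0.0600) = (-0.1520, -0.2632, -0.0600)
eliminate P² terms by subtracting sphere 1 from 2 and 3
plane₁₂: -0.8473x+0.4342y+-0.0799z = -0.0190
Cramer: x(z) = 0.0108-0.0411z;  y(z) = -0.0228+0.1038z
into |P−S₁|² = l²: 1.0125z² + 0.1565z + -0.0145 = 0;  Δ = 0.0832;  z = -0.2198 or 0.0651 → z<0 root = -0.2198
x = 0.0198, y = -0.0456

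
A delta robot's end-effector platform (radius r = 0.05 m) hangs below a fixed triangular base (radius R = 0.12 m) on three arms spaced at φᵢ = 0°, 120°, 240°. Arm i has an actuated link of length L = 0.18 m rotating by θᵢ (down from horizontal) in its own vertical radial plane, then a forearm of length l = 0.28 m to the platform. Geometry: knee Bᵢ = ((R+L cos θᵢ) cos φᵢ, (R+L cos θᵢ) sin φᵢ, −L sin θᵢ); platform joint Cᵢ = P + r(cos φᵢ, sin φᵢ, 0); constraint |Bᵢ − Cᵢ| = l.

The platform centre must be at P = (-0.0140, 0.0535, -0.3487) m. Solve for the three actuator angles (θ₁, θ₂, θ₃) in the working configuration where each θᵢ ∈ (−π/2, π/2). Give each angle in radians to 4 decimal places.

θ₁ = 0.9602, θ₂ = 0.6980, θ₃ = 1.0474

φ1=0.0° → target in arm frame (-0.0140, 0.0535)
  A cos θ + B sin θ = C:  0.0840·cos θ + -0.3487·sin θ = -0.2375
  θ1 = atan2(B,A) + arccos(C/0.3587) = 0.9602
arm 2 (φ=120.0°): x'=0.0533, y'=-0.0146
  A=0.0167, B=-0.3487, C=(l²−L²−A²−y'²−z²)/(2L)=-0.2113
  θ2 = atan2(B,A) + arccos(C/0.3491) = 0.6980
arm 3 (φ=240.0°): x'=-0.0393, y'=-0.0389
  A cos θ + B sin θ = C:  0.1093·cos θ + -0.3487·sin θ = -0.2474
  γ=atan2(-0.3487,0.1093)=-1.2670;  ψ=arccos(-0.6769)=2.3144;  θ3=γ+ψ≈1.0474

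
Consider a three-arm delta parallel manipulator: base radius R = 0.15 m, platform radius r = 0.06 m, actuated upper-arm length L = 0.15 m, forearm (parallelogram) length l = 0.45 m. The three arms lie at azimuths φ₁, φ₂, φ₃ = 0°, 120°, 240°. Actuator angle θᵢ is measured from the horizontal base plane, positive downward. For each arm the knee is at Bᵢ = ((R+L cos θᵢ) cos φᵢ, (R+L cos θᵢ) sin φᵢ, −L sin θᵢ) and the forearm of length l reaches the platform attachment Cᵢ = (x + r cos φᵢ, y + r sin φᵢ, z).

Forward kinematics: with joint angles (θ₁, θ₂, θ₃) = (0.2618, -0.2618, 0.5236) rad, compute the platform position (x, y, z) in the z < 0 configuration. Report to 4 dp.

(-0.0192, 0.1162, -0.3916)

arm 1 at φ=0.0°: e+L cos θ1 = 0.2349;  O1 = (0.2349, 0.0000, -0.0388)
arm 2 at φ=120.0°: e+L cos θ2 = 0.2349;  O2 = (-0.1174, 0.2034, 0.0388)
φ3=240.0°: virtual centre (-0.1100, -0.1904, -0.0750), radius l
subtract pairs → two planes through P
plane₁₂: -0.7047x+0.4068y+0.1553z = 0.0000
det = 0.5490;  x = 0.0020+0.0541z,  y = 0.0035+-0.2880z
sphere 1 gives Az²+Bz+C=0 with A=1.0859, B=0.0504, C=-0.1467;  B²−4AC=0.6399;  roots -0.3916, 0.3451;  negative root z = -0.3916
x = -0.0192, y = 0.1162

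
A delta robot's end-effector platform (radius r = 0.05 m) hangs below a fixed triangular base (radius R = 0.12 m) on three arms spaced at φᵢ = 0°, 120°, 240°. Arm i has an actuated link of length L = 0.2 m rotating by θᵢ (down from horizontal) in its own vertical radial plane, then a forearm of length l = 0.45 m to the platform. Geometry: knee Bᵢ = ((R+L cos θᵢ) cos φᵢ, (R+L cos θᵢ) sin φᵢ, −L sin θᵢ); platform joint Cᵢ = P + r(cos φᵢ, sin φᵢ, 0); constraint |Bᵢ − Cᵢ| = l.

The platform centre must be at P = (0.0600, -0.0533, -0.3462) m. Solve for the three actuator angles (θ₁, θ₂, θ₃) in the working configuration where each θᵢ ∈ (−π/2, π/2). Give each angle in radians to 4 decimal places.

arm 1 (φ=0.0°): x'=0.0600, y'=-0.0533
  A cos θ + B sin θ = C:  0.0100·cos θ + -0.3462·sin θ = 0.0993
  θ1 = atan2(B,A) + arccos(C/0.3463) = -0.2618
rotate P by −φ2: (-0.0762, -0.0253, -0.3462)
  A cos θ + B sin θ = C:  0.1462·cos θ + -0.3462·sin θ = 0.0516
  θ2 = atan2(B,A) + arccos(C/0.3758) = 0.2617
arm 3 (φ=240.0°): x'=0.0162, y'=0.0786
  A=0.0538, B=-0.3462, C=(l²−L²−A²−y'²−z²)/(2L)=0.0839
  θ3 = atan2(B,A) + arccos(C/0.3504) = -0.0876

θ₁ = -0.2618, θ₂ = 0.2617, θ₃ = -0.0876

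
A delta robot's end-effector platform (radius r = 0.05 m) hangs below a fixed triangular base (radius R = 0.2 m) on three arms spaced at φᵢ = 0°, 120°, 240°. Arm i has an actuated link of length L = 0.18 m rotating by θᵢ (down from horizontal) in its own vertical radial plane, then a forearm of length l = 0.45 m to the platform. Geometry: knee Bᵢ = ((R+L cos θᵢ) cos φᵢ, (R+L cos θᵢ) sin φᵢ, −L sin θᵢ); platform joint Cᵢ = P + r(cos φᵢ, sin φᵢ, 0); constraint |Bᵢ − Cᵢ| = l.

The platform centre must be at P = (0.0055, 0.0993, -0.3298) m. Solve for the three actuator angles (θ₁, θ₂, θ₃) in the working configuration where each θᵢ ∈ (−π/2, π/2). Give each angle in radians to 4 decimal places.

arm 1 (φ=0.0°): x'=0.0055, y'=0.0993
  A cos θ + B sin θ = C:  0.1445·cos θ + -0.3298·sin θ = 0.0850
  √(A²+B²)=0.3601;  θ1 = -1.1578+1.3325 ≈ 0.1747
arm 2 (φ=120.0°): x'=0.0832, y'=-0.0544
  A=0.0668, B=-0.3298, C=(l²−L²−A²−y'²−z²)/(2L)=0.1498
  √(A²+B²)=0.3365;  θ2 = -1.3711+1.1095 ≈ -0.2616
φ3=240.0° → target in arm frame (-0.0887, -0.0449)
  A cos θ + B sin θ = C:  0.2387·cos θ + -0.3298·sin θ = 0.0064
  √(A²+B²)=0.4071;  θ3 = -0.9442+1.5550 ≈ 0.6108

θ₁ = 0.1747, θ₂ = -0.2616, θ₃ = 0.6108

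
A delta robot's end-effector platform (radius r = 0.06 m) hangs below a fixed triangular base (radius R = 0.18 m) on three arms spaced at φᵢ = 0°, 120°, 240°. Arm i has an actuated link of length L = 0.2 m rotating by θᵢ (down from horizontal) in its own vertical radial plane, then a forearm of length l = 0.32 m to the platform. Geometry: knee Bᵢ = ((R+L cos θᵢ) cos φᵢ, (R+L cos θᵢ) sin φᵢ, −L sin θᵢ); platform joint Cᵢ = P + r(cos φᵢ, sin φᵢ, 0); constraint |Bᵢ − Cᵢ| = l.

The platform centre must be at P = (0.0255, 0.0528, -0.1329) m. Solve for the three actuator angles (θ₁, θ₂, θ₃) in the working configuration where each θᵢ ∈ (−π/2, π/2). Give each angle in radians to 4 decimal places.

rotate P by −φ1: (0.0255, 0.0528, -0.1329)
  e−x'=0.0945;  (l²−L²−(e−x')²−y'²−z²)/2L = 0.0825
  γ=atan2(-0.1329,0.0945)=-0.9527;  ψ=arccos(0.5062)=1.0400;  θ1=γ+ψ≈0.0873
arm 2 (φ=120.0°): x'=0.0330, y'=-0.0485
  A=0.0870, B=-0.1329, C=(l²−L²−A²−y'²−z²)/(2L)=0.0870
  θ2 = atan2(B,A) + arccos(C/0.1589) = -0.0001
φ3=240.0° → target in arm frame (-0.0585, -0.0043)
  A cos θ + B sin θ = C:  0.1785·cos θ + -0.1329·sin θ = 0.0322
  γ=atan2(-0.1329,0.1785)=-0.6401;  ψ=arccos(0.1445)=1.4257;  θ3=γ+ψ≈0.7857

θ₁ = 0.0873, θ₂ = -0.0001, θ₃ = 0.7857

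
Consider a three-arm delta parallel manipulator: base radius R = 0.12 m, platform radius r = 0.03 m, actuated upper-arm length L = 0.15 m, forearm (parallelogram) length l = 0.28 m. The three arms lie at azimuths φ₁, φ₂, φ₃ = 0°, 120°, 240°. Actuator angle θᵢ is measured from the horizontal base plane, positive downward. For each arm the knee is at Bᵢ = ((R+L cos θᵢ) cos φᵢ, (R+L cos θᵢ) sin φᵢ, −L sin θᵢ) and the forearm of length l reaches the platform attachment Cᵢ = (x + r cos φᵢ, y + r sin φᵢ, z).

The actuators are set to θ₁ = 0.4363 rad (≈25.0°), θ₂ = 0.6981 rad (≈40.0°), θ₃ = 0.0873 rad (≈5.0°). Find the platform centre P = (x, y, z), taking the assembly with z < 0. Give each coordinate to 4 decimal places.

(-0.0021, -0.0548, -0.2163)

arm 1 at φ=0.0°: e+L cos θ1 = 0.2259;  S1 = (0.2259, 0.0000, -0.0634)
φ2=120.0°: virtual centre (-0.1025, 0.1775, -0.0964), radius l
φ3=240.0°: virtual centre (-0.1197, -0.2074, -0.0131), radius l
eliminate P² terms by subtracting sphere 1 from 2 and 3
linear system: -0.6568x+0.3549y = -0.0038−-0.0661z; -0.6913x+-0.4147y = 0.0024−0.1006z
Cramer: x(z) = 0.0014+0.0161z;  y(z) = -0.0081+0.2158z
sphere 1 gives Az²+Bz+C=0 with A=1.0468, B=0.1160, C=-0.0239;  B²−4AC=0.1135;  roots -0.2163, 0.1055;  negative root z = -0.2163
x = -0.0021, y = -0.0548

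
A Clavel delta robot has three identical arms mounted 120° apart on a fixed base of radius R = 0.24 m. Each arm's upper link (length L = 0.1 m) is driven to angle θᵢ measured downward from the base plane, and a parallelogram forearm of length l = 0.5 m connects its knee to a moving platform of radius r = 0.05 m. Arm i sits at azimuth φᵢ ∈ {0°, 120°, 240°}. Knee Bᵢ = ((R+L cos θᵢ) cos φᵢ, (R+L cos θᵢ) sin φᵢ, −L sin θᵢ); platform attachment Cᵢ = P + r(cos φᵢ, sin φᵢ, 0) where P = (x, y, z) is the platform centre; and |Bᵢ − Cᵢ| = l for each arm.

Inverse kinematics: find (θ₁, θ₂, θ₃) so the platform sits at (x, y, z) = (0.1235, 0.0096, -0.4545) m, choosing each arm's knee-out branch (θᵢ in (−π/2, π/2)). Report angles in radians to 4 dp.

rotate P by −φ1: (0.1235, 0.0096, -0.4545)
  A cos θ + B sin θ = C:  0.0665·cos θ + -0.4545·sin θ = 0.1446
  θ1 = atan2(B,A) + arccos(C/0.4593) = -0.1749
φ2=120.0° → target in arm frame (-0.0534, -0.1118)
  A=0.2434, B=-0.4545, C=(l²−L²−A²−y'²−z²)/(2L)=-0.1916
  √(A²+B²)=0.5156;  θ2 = -1.0791+1.9515 ≈ 0.8725
rotate P by −φ3: (-0.0701, 0.1022, -0.4545)
  A=0.2601, B=-0.4545, C=(l²−L²−A²−y'²−z²)/(2L)=-0.2232
  γ=atan2(-0.4545,0.2601)=-1.0511;  ψ=arccos(-0.4262)=2.0111;  θ3=γ+ψ≈0.9601

θ₁ = -0.1749, θ₂ = 0.8725, θ₃ = 0.9601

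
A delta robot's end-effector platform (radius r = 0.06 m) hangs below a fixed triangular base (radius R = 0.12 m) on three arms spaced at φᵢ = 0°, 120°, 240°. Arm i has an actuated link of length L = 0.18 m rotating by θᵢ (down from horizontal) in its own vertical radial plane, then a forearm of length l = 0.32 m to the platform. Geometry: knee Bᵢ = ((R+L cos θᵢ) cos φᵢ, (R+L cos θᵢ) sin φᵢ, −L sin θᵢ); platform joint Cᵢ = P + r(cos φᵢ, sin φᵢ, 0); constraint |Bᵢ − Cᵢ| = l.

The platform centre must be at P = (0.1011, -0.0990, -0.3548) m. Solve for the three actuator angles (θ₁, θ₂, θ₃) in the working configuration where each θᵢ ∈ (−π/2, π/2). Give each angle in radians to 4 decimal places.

θ₁ = 0.4362, θ₂ = 1.2218, θ₃ = 0.6984

arm 1 (φ=0.0°): x'=0.1011, y'=-0.0990
  e−x'=-0.0411;  (l²−L²−(e−x')²−y'²−z²)/2L = -0.1871
  γ=atan2(-0.3548,-0.0411)=-1.6861;  ψ=arccos(-0.5240)=2.1223;  θ1=γ+ψ≈0.4362
φ2=120.0° → target in arm frame (-0.1363, -0.0381)
  e−x'=0.1963;  (l²−L²−(e−x')²−y'²−z²)/2L = -0.2663
  γ=atan2(-0.3548,0.1963)=-1.0655;  ψ=arccos(-0.6567)=2.2872;  θ2=γ+ψ≈1.2218
φ3=240.0° → target in arm frame (0.0352, 0.1371)
  e−x'=0.0248;  (l²−L²−(e−x')²−y'²−z²)/2L = -0.2091
  θ3 = atan2(B,A) + arccos(C/0.3557) = 0.6984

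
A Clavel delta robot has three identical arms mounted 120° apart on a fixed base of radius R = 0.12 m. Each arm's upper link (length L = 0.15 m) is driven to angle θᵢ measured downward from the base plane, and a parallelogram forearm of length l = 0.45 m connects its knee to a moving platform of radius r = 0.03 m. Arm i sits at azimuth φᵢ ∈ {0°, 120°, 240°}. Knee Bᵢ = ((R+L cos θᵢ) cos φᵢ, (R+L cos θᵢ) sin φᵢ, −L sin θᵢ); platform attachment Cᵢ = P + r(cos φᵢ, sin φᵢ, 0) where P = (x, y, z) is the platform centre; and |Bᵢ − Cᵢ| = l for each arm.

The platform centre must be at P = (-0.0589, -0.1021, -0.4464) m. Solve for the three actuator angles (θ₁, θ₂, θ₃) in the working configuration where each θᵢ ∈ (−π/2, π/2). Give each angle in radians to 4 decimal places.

θ₁ = 0.6982, θ₂ = 0.6984, θ₃ = 0.0876

arm 1 (φ=0.0°): x'=-0.0589, y'=-0.1021
  A=0.1489, B=-0.4464, C=(l²−L²−A²−y'²−z²)/(2L)=-0.1729
  θ1 = atan2(B,A) + arccos(C/0.4706) = 0.6982
arm 2 (φ=120.0°): x'=-0.0590, y'=0.1021
  A=0.1490, B=-0.4464, C=(l²−L²−A²−y'²−z²)/(2L)=-0.1729
  γ=atan2(-0.4464,0.1490)=-1.2487;  ψ=arccos(-0.3675)=1.9471;  θ2=γ+ψ≈0.6984
φ3=240.0° → target in arm frame (0.1179, 0.0000)
  e−x'=-0.0279;  (l²−L²−(e−x')²−y'²−z²)/2L = -0.0668
  √(A²+B²)=0.4473;  θ3 = -1.6332+1.7208 ≈ 0.0876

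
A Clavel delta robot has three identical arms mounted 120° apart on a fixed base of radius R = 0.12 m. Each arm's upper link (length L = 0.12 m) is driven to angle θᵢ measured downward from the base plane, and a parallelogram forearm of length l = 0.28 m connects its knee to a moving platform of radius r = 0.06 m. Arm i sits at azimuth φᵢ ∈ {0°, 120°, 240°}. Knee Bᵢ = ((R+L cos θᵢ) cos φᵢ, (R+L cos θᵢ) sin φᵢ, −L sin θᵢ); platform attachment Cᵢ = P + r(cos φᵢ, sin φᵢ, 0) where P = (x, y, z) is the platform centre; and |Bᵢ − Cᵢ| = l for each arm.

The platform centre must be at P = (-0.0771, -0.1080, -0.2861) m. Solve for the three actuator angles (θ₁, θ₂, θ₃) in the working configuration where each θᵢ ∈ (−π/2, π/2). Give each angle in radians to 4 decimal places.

arm 1 (φ=0.0°): x'=-0.0771, y'=-0.1080
  A cos θ + B sin θ = C:  0.1371·cos θ + -0.2861·sin θ = -0.2013
  θ1 = atan2(B,A) + arccos(C/0.3173) = 1.1343
rotate P by −φ2: (-0.0550, 0.1208, -0.2861)
  e−x'=0.1150;  (l²−L²−(e−x')²−y'²−z²)/2L = -0.1902
  √(A²+B²)=0.3083;  θ2 = -1.1887+2.2357 ≈ 1.0471
arm 3 (φ=240.0°): x'=0.1321, y'=-0.0128
  A=-0.0721, B=-0.2861, C=(l²−L²−A²−y'²−z²)/(2L)=-0.0967
  θ3 = atan2(B,A) + arccos(C/0.2950) = 0.0872

θ₁ = 1.1343, θ₂ = 1.0471, θ₃ = 0.0872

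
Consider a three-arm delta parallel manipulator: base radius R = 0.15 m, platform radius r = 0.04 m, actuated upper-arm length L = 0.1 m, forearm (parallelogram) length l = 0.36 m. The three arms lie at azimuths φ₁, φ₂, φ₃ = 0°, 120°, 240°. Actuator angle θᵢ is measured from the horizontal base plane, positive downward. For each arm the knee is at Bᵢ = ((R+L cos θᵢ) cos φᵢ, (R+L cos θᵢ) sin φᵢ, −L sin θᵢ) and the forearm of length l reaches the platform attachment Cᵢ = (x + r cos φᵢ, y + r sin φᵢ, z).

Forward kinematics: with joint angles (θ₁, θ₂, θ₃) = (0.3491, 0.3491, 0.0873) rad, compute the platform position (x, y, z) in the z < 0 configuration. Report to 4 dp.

(-0.0141, -0.0244, -0.3196)

centre 1 = (0.2040·cos0.0°, 0.2040·sin0.0°, -0.0342) = (0.2040, 0.0000, -0.0342)
arm 2 at φ=120.0°: (R−r)+L cos θ2 = 0.2040;  centre 2 = (-0.1020, 0.1766, -0.0342)
centre 3 = (0.2096·cos240.0°, 0.2096·sin240.0°, -0.0087) = (-0.1048, -0.1815, -0.0087)
subtract pairs → two planes through P
[-0.6119 0.3533 0.0000]·P = 0.0000;  [-0.6176 -0.3631 0.0510]·P = 0.0012
det = 0.4403;  x = -0.0010+0.0409z,  y = -0.0017+0.0708z
sphere 1 gives Az²+Bz+C=0 with A=1.0067, B=0.0514, C=-0.0864;  B²−4AC=0.3506;  roots -0.3196, 0.2686;  negative root z = -0.3196
x = -0.0141, y = -0.0244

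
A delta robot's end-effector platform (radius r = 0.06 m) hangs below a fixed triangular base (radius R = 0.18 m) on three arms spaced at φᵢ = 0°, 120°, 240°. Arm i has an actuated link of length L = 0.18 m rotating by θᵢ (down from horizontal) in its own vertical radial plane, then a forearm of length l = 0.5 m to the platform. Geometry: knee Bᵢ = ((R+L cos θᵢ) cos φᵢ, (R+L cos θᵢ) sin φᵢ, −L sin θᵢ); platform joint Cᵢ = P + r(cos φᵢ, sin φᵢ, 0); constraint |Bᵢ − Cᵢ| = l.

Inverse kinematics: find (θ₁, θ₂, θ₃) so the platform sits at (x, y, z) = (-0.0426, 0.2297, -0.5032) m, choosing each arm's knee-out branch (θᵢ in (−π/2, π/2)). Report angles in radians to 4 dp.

θ₁ = 0.9599, θ₂ = 0.0873, θ₃ = 1.3088

φ1=0.0° → target in arm frame (-0.0426, 0.2297)
  e−x'=0.1626;  (l²−L²−(e−x')²−y'²−z²)/2L = -0.3189
  √(A²+B²)=0.5288;  θ1 = -1.2583+2.2182 ≈ 0.9599
φ2=120.0° → target in arm frame (0.2202, -0.0780)
  A=-0.1002, B=-0.5032, C=(l²−L²−A²−y'²−z²)/(2L)=-0.1437
  √(A²+B²)=0.5131;  θ2 = -1.7674+1.8547 ≈ 0.0873
rotate P by −φ3: (-0.1776, -0.1517, -0.5032)
  e−x'=0.2976;  (l²−L²−(e−x')²−y'²−z²)/2L = -0.4089
  √(A²+B²)=0.5846;  θ3 = -1.0367+2.3455 ≈ 1.3088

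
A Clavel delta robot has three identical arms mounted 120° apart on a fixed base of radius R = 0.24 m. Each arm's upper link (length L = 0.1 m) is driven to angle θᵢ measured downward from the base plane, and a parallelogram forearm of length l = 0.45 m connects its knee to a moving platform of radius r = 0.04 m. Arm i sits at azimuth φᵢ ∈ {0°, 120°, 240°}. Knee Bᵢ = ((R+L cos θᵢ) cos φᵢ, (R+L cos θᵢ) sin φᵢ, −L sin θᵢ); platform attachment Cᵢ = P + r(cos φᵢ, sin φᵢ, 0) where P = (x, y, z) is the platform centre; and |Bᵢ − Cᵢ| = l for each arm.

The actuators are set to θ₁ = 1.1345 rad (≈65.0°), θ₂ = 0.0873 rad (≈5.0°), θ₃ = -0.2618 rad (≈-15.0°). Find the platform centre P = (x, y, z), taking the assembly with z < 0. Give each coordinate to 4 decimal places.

(-0.1193, -0.0231, -0.3576)

arm 1 at φ=0.0°: ρ1 = 0.2423;  centre 1 = (0.2423, 0.0000, -0.0906)
φ2=120.0°: virtual centre (-0.1498, 0.2595, -0.0087), radius l
centre 3 = (0.2966·cos240.0°, 0.2966·sin240.0°, 0.0259) = (-0.1483, -0.2569, 0.0259)
eliminate P² terms by subtracting sphere 1 from 2 and 3
linear system: -0.7841x+0.5190y = 0.0229−0.1638z; -0.7811x+-0.5137y = 0.0217−0.2330z
Cramer: x(z) = -0.0285+0.2538z;  y(z) = 0.0011+0.0678z
quadratic in z: (1.0690)z²+(0.0440)z+(-0.1210)=0, √Δ=0.7205 → z ∈ {-0.3576, 0.3164}; z = -0.3576 (taking z<0)
x = -0.1193, y = -0.0231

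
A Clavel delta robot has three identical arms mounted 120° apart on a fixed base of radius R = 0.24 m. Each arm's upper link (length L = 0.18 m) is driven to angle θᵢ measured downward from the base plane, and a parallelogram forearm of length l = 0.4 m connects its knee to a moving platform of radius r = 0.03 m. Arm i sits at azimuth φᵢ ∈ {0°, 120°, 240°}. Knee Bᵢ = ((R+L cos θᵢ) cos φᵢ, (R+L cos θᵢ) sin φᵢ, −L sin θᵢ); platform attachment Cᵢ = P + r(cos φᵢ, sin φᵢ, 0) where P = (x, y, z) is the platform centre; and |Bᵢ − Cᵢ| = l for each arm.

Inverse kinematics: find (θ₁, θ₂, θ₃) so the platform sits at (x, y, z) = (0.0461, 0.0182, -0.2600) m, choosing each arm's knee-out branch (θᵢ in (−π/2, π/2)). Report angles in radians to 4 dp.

arm 1 (φ=0.0°): x'=0.0461, y'=0.0182
  A=0.1639, B=-0.2600, C=(l²−L²−A²−y'²−z²)/(2L)=0.0911
  √(A²+B²)=0.3073;  θ1 = -1.0083+1.2698 ≈ 0.2614
φ2=120.0° → target in arm frame (-0.0073, -0.0490)
  A cos θ + B sin θ = C:  0.2173·cos θ + -0.2600·sin θ = 0.0288
  θ2 = atan2(B,A) + arccos(C/0.3388) = 0.6109
arm 3 (φ=240.0°): x'=-0.0388, y'=0.0308
  e−x'=0.2488;  (l²−L²−(e−x')²−y'²−z²)/2L = -0.0079
  √(A²+B²)=0.3599;  θ3 = -0.8074+1.5929 ≈ 0.7855

θ₁ = 0.2614, θ₂ = 0.6109, θ₃ = 0.7855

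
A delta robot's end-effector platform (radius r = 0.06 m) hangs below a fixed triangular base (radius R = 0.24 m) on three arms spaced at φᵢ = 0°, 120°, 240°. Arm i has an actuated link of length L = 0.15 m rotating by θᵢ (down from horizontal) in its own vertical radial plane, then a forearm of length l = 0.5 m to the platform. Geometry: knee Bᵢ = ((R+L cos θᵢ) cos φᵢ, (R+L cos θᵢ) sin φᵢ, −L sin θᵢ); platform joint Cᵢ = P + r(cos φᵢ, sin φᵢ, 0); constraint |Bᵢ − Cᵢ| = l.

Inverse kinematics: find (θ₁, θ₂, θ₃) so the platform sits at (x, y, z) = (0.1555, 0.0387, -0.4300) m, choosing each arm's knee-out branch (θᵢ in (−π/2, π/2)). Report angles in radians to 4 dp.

rotate P by −φ1: (0.1555, 0.0387, -0.4300)
  e−x'=0.0245;  (l²−L²−(e−x')²−y'²−z²)/2L = 0.1350
  θ1 = atan2(B,A) + arccos(C/0.4307) = -0.2619
arm 2 (φ=120.0°): x'=-0.0442, y'=-0.1540
  e−x'=0.2242;  (l²−L²−(e−x')²−y'²−z²)/2L = -0.1047
  γ=atan2(-0.4300,0.2242)=-1.0901;  ψ=arccos(-0.2158)=1.7884;  θ2=γ+ψ≈0.6982
rotate P by −φ3: (-0.1113, 0.1153, -0.4300)
  A cos θ + B sin θ = C:  0.2913·cos θ + -0.4300·sin θ = -0.1851
  θ3 = atan2(B,A) + arccos(C/0.5194) = 0.9598

θ₁ = -0.2619, θ₂ = 0.6982, θ₃ = 0.9598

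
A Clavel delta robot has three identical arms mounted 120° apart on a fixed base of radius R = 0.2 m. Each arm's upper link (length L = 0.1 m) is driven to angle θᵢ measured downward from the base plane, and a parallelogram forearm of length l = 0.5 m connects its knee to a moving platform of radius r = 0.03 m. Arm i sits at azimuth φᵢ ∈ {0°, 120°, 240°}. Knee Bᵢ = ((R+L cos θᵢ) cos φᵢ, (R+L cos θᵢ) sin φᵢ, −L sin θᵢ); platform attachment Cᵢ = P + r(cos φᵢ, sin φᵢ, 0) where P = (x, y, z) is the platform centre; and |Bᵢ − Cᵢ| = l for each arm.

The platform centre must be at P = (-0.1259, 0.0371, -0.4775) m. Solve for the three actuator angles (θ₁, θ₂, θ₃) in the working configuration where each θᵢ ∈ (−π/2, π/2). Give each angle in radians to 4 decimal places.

φ1=0.0° → target in arm frame (-0.1259, 0.0371)
  A=0.2959, B=-0.4775, C=(l²−L²−A²−y'²−z²)/(2L)=-0.3847
  √(A²+B²)=0.5617;  θ1 = -1.0160+2.3252 ≈ 1.3091
rotate P by −φ2: (0.0951, 0.0905, -0.4775)
  e−x'=0.0749;  (l²−L²−(e−x')²−y'²−z²)/2L = -0.0090
  γ=atan2(-0.4775,0.0749)=-1.4152;  ψ=arccos(-0.0187)=1.5895;  θ2=γ+ψ≈0.1743
rotate P by −φ3: (0.0308, -0.1276, -0.4775)
  A cos θ + B sin θ = C:  0.1392·cos θ + -0.4775·sin θ = -0.1183
  √(A²+B²)=0.4974;  θ3 = -1.2872+1.8109 ≈ 0.5237

θ₁ = 1.3091, θ₂ = 0.1743, θ₃ = 0.5237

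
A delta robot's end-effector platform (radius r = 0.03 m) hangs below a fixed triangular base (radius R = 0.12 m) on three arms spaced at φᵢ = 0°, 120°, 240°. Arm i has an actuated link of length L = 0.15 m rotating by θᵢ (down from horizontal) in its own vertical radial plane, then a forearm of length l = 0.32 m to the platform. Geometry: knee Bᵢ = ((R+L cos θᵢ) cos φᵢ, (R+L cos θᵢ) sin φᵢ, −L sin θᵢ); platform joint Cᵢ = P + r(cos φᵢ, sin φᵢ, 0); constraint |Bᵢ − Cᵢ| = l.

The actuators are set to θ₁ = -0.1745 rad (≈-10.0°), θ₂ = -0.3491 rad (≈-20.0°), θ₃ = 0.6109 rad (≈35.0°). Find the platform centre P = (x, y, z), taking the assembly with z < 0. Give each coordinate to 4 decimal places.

centre 1 = (0.2377·cos0.0°, 0.2377·sin0.0°, 0.0260) = (0.2377, 0.0000, 0.0260)
arm 2 at φ=120.0°: e+L cos θ2 = 0.2310;  centre 2 = (-0.1155, 0.2000, 0.0513)
arm 3 at φ=240.0°: e+L cos θ3 = 0.2129;  centre 3 = (-0.1064, -0.1844, -0.0860)
|centre ₂|²−|centre ₁|² = -0.0012;  |centre ₃|²−|centre ₁|² = -0.0045
linear system: -0.7064x+0.4000y = -0.0012−0.0505z; -0.6883x+-0.3687y = -0.0045−-0.2242z
det = 0.5358;  x = 0.0042+-0.1326z,  y = 0.0043+-0.3605z
into |P−centre ₁|² = l²: 1.1475z² + 0.0067z + -0.0472 = 0;  Δ = 0.2165;  z = -0.2057 or 0.1998 → z<0 root = -0.2057
x = 0.0314, y = 0.0785

(0.0314, 0.0785, -0.2057)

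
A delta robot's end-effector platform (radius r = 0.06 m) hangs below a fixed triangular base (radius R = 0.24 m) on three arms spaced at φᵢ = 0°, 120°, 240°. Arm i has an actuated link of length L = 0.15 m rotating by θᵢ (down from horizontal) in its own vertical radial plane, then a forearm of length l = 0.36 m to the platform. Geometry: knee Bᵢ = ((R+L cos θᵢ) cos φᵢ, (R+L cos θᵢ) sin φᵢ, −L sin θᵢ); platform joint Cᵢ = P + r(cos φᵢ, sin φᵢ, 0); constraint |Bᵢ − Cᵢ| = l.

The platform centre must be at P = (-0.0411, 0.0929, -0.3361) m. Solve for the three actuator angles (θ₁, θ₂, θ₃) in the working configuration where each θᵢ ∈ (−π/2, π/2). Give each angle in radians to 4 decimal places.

rotate P by −φ1: (-0.0411, 0.0929, -0.3361)
  A=0.2211, B=-0.3361, C=(l²−L²−A²−y'²−z²)/(2L)=-0.2113
  θ1 = atan2(B,A) + arccos(C/0.4023) = 1.1347
arm 2 (φ=120.0°): x'=0.1010, y'=-0.0109
  e−x'=0.0790;  (l²−L²−(e−x')²−y'²−z²)/2L = -0.0407
  θ2 = atan2(B,A) + arccos(C/0.3453) = 0.3491
φ3=240.0° → target in arm frame (-0.0599, -0.0820)
  A cos θ + B sin θ = C:  0.2399·cos θ + -0.3361·sin θ = -0.2338
  √(A²+B²)=0.4129;  θ3 = -0.9509+2.1728 ≈ 1.2219

θ₁ = 1.1347, θ₂ = 0.3491, θ₃ = 1.2219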